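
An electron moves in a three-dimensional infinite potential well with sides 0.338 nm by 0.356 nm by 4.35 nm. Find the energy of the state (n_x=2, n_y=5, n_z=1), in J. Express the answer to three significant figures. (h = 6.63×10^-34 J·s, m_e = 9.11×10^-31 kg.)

E = 1.40×10^-17 J

For a 3D rectangular well E = (h²/8m_e)·Σ n_i²/L_i² = (6.63×10^-34)²/(8·9.11×10^-31) · [2²/(0.338 nm)² + 5²/(0.356 nm)² + 1²/(4.35 nm)²].
Evaluating gives E = 1.40×10^-17 J.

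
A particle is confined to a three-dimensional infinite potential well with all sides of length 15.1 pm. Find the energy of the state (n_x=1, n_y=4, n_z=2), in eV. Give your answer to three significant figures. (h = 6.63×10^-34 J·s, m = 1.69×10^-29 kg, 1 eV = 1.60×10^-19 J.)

E = 1.87×10^3 eV

For a 3D rectangular well E = (h²/8m)·Σ n_i²/L_i² = (6.63×10^-34)²/(8·1.69×10^-29) · [1²/(15.1 pm)² + 4²/(15.1 pm)² + 2²/(15.1 pm)²].
Evaluating gives E = 2.994×10^-16 J = 1.87×10^3 eV.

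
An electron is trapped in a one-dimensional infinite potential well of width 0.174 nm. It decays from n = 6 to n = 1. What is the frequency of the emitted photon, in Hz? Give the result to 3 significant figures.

E_1 = h²/(8m_eL²) = 1.990×10^-18 J and ΔE = (6² − 1²)E_1 = 6.965×10^-17 J.
f = ΔE/h = 6.965×10^-17/6.626×10^-34 = 1.05×10^17 Hz.

f = 1.05×10^17 Hz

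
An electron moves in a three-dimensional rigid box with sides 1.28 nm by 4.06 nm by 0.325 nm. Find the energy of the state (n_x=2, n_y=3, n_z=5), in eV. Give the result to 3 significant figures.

E = 90.1 eV

For a 3D rectangular well E = (h²/8m_e)·Σ n_i²/L_i² = (6.626×10^-34)²/(8·9.109×10^-31) · [2²/(1.28 nm)² + 3²/(4.06 nm)² + 5²/(0.325 nm)²].
Evaluating gives E = 1.444×10^-17 J = 90.1 eV.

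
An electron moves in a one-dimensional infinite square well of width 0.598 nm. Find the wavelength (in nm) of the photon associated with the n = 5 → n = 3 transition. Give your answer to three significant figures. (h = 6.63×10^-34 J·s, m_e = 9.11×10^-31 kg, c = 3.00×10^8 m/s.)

E_1 = h²/(8m_eL²) = 1.687×10^-19 J, so ΔE = (5² − 3²)E_1 = 2.699×10^-18 J.
λ = hc/ΔE = (6.63×10^-34·3.00×10^8)/2.699×10^-18 = 7.37×10^-8 m = 73.7 nm.

λ = 73.7 nm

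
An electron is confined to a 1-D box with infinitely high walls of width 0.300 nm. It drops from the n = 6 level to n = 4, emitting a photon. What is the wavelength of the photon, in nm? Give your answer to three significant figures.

E_1 = h²/(8m_eL²) = 6.694×10^-19 J, so ΔE = (6² − 4²)E_1 = 1.339×10^-17 J.
λ = hc/ΔE = (6.626×10^-34·2.998×10^8)/1.339×10^-17 = 1.48×10^-8 m = 14.8 nm.

λ = 14.8 nm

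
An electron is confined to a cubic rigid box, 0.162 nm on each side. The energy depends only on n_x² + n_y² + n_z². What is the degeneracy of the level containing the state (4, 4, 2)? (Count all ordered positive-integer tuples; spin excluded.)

The level has n_x² + n_y² + n_z² = 36. The ordered positive-integer solutions are (2, 4, 4), (4, 2, 4), (4, 4, 2).
That gives 3 states.

degeneracy = 3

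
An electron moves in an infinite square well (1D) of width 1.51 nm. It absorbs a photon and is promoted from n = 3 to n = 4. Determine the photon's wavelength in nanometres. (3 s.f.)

E_1 = h²/(8m_eL²) = 2.642×10^-20 J, so ΔE = (4² − 3²)E_1 = 1.849×10^-19 J.
λ = hc/ΔE = (6.626×10^-34·2.998×10^8)/1.849×10^-19 = 1.07×10^-6 m = 1.07×10^3 nm.

λ = 1.07×10^3 nm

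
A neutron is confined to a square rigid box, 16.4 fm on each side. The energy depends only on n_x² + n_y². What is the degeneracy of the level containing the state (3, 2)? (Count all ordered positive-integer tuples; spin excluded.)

The level has n_x² + n_y² = 13. The ordered positive-integer solutions are (2, 3), (3, 2).
That gives 2 states.

degeneracy = 2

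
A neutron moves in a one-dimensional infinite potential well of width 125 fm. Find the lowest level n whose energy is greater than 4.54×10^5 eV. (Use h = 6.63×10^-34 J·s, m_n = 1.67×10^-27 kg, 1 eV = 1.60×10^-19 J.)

E_1 = h²/(8m_nL²) = 2.106×10^-15 J = 1.316×10^4 eV.
Need n² > 4.54×10^5/1.316×10^4 = 34.50, i.e. n > 5.874.
The smallest integer satisfying this is n = 6.

n = 6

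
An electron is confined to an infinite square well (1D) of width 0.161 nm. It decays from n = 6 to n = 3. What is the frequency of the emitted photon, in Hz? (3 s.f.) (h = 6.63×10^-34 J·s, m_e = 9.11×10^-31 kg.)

f = 9.48×10^16 Hz

E_1 = h²/(8m_eL²) = 2.327×10^-18 J and ΔE = (6² − 3²)E_1 = 6.283×10^-17 J.
f = ΔE/h = 6.283×10^-17/6.63×10^-34 = 9.48×10^16 Hz.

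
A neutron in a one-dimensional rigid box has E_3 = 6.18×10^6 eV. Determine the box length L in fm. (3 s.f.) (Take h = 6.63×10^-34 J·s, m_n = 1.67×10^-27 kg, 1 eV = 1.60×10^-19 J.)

From E_n = n²h²/(8m_nL²), L = n·h/√(8m_nE_n).
E_3 = 6.18×10^6 eV = 9.888×10^-13 J, so L = 3·6.63×10^-34/√(8·1.67×10^-27·9.888×10^-13) = 1.73×10^-14 m = 17.3 fm.

L = 17.3 fm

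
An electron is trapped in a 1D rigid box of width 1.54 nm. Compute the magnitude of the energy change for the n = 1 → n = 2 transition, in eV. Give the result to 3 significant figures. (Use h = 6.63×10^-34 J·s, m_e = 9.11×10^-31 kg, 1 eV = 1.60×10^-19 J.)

|ΔE| = 0.477 eV

E_1 = h²/(8m_eL²) = 2.543×10^-20 J.
|ΔE| = |1² − 2²|·E_1 = 3·2.543×10^-20 J = 7.629×10^-20 J = 0.477 eV.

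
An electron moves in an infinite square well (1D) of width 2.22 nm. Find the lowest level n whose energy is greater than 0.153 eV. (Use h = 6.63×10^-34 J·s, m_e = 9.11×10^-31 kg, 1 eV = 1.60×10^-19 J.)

E_1 = h²/(8m_eL²) = 1.224×10^-20 J = 0.07650 eV.
Need n² > 0.153/0.07650 = 2.000, i.e. n > 1.414.
The smallest integer satisfying this is n = 2.

n = 2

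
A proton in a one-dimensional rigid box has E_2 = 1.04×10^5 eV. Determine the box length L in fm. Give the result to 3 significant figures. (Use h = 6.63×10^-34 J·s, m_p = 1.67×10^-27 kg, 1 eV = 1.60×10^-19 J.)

L = 88.9 fm

From E_n = n²h²/(8m_pL²), L = n·h/√(8m_pE_n).
E_2 = 1.04×10^5 eV = 1.664×10^-14 J, so L = 2·6.63×10^-34/√(8·1.67×10^-27·1.664×10^-14) = 8.89×10^-14 m = 88.9 fm.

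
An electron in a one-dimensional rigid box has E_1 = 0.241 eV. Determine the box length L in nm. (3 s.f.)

From E_n = n²h²/(8m_eL²), L = n·h/√(8m_eE_n).
E_1 = 0.241 eV = 3.861×10^-20 J, so L = 1·6.626×10^-34/√(8·9.109×10^-31·3.861×10^-20) = 1.25×10^-9 m = 1.25 nm.

L = 1.25 nm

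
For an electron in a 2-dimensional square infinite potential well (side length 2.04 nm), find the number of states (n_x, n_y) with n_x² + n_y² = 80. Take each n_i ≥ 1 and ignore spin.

The level has n_x² + n_y² = 80. The ordered positive-integer solutions are (4, 8), (8, 4).
That gives 2 states.

degeneracy = 2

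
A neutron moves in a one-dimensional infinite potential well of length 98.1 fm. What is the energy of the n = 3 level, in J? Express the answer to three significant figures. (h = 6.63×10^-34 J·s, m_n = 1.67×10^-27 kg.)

For an infinite well E_n = n²h²/(8m_nL²), so E_1 = h²/(8m_nL²) = (6.63×10^-34)²/(8·1.67×10^-27·(9.81×10^-14 m)²) = 3.419×10^-15 J.
Then E_3 = 3²·E_1 = 9·3.419×10^-15 J = 3.08×10^-14 J.

E_3 = 3.08×10^-14 J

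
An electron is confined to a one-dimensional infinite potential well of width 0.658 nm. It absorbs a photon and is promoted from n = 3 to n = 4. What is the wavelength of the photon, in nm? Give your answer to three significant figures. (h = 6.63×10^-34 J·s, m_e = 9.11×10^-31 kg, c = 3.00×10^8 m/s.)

E_1 = h²/(8m_eL²) = 1.393×10^-19 J, so ΔE = (4² − 3²)E_1 = 9.751×10^-19 J.
λ = hc/ΔE = (6.63×10^-34·3.00×10^8)/9.751×10^-19 = 2.04×10^-7 m = 204 nm.

λ = 204 nm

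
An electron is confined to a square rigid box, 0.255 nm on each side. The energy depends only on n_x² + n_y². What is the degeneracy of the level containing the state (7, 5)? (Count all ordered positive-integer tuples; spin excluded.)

degeneracy = 2

The level has n_x² + n_y² = 74. The ordered positive-integer solutions are (5, 7), (7, 5).
That gives 2 states.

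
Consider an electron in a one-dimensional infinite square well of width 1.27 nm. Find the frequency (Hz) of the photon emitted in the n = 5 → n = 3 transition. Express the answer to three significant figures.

E_1 = h²/(8m_eL²) = 3.735×10^-20 J and ΔE = (5² − 3²)E_1 = 5.976×10^-19 J.
f = ΔE/h = 5.976×10^-19/6.626×10^-34 = 9.02×10^14 Hz.

f = 9.02×10^14 Hz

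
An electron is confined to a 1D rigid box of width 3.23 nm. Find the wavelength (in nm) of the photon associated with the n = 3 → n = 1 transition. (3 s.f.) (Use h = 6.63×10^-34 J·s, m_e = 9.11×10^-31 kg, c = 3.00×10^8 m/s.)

E_1 = h²/(8m_eL²) = 5.781×10^-21 J, so ΔE = (3² − 1²)E_1 = 4.625×10^-20 J.
λ = hc/ΔE = (6.63×10^-34·3.00×10^8)/4.625×10^-20 = 4.30×10^-6 m = 4.30×10^3 nm.

λ = 4.30×10^3 nm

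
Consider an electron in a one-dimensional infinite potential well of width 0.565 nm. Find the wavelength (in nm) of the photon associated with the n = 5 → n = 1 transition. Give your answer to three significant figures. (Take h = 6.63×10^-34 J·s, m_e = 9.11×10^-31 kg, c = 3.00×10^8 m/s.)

E_1 = h²/(8m_eL²) = 1.889×10^-19 J, so ΔE = (5² − 1²)E_1 = 4.534×10^-18 J.
λ = hc/ΔE = (6.63×10^-34·3.00×10^8)/4.534×10^-18 = 4.39×10^-8 m = 43.9 nm.

λ = 43.9 nm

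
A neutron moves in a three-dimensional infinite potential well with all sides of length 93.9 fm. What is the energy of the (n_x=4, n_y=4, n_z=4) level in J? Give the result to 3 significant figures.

E = 1.78×10^-13 J

For a 3D rectangular well E = (h²/8m_n)·Σ n_i²/L_i² = (6.626×10^-34)²/(8·1.675×10^-27) · [4²/(93.9 fm)² + 4²/(93.9 fm)² + 4²/(93.9 fm)²].
Evaluating gives E = 1.78×10^-13 J.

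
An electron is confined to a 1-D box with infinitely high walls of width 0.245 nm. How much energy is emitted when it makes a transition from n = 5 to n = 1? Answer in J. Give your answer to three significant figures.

|ΔE| = 2.41×10^-17 J

E_1 = h²/(8m_eL²) = 1.004×10^-18 J.
|ΔE| = |5² − 1²|·E_1 = 24·1.004×10^-18 J = 2.41×10^-17 J.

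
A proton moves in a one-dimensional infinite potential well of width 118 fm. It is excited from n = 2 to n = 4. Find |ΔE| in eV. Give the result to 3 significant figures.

|ΔE| = 1.76×10^5 eV

E_1 = h²/(8m_pL²) = 2.356×10^-15 J.
|ΔE| = |2² − 4²|·E_1 = 12·2.356×10^-15 J = 2.827×10^-14 J = 1.76×10^5 eV.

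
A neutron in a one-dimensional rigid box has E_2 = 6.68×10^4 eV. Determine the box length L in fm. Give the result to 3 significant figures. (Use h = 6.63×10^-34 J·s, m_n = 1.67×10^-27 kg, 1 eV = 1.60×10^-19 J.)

From E_n = n²h²/(8m_nL²), L = n·h/√(8m_nE_n).
E_2 = 6.68×10^4 eV = 1.069×10^-14 J, so L = 2·6.63×10^-34/√(8·1.67×10^-27·1.069×10^-14) = 1.11×10^-13 m = 111 fm.

L = 111 fm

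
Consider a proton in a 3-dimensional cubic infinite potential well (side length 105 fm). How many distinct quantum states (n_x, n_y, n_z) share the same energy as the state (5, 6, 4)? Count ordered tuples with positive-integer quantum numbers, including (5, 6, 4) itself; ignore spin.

The level has n_x² + n_y² + n_z² = 77. The ordered positive-integer solutions are (2, 3, 8), (2, 8, 3), (3, 2, 8), (3, 8, 2), (4, 5, 6), (4, 6, 5), (5, 4, 6), (5, 6, 4), (6, 4, 5), (6, 5, 4), (8, 2, 3), (8, 3, 2).
That gives 12 states.

degeneracy = 12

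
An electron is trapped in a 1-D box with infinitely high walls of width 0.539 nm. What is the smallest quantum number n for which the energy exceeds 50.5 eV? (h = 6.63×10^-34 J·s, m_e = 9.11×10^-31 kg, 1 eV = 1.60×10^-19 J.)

n = 7

E_1 = h²/(8m_eL²) = 2.076×10^-19 J = 1.298 eV.
Need n² > 50.5/1.298 = 38.91, i.e. n > 6.238.
The smallest integer satisfying this is n = 7.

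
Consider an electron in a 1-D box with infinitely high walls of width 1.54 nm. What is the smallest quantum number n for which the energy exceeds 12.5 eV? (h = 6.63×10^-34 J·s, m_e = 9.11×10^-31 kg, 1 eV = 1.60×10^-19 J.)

n = 9

E_1 = h²/(8m_eL²) = 2.543×10^-20 J = 0.1589 eV.
Need n² > 12.5/0.1589 = 78.67, i.e. n > 8.870.
The smallest integer satisfying this is n = 9.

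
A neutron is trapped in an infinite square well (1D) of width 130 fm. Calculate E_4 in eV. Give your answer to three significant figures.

For an infinite well E_n = n²h²/(8m_nL²), so E_1 = h²/(8m_nL²) = (6.626×10^-34)²/(8·1.675×10^-27·(1.30×10^-13 m)²) = 1.939×10^-15 J.
Then E_4 = 4²·E_1 = 16·1.939×10^-15 J = 3.102×10^-14 J.
Converting, E_4 = 3.102×10^-14 J / (1.602×10^-19 J/eV) = 1.94×10^5 eV.

E_4 = 1.94×10^5 eV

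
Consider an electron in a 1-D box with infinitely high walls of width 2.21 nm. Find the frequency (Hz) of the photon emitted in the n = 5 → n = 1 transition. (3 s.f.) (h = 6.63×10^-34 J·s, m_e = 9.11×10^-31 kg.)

f = 4.47×10^14 Hz

E_1 = h²/(8m_eL²) = 1.235×10^-20 J and ΔE = (5² − 1²)E_1 = 2.964×10^-19 J.
f = ΔE/h = 2.964×10^-19/6.63×10^-34 = 4.47×10^14 Hz.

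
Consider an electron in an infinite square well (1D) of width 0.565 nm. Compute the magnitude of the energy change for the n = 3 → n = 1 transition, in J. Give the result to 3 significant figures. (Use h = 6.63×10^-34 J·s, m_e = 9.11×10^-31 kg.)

E_1 = h²/(8m_eL²) = 1.889×10^-19 J.
|ΔE| = |3² − 1²|·E_1 = 8·1.889×10^-19 J = 1.51×10^-18 J.

|ΔE| = 1.51×10^-18 J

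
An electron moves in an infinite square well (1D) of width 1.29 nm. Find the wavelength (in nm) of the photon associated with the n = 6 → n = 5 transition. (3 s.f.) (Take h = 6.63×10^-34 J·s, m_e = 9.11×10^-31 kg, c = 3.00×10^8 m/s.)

E_1 = h²/(8m_eL²) = 3.624×10^-20 J, so ΔE = (6² − 5²)E_1 = 3.986×10^-19 J.
λ = hc/ΔE = (6.63×10^-34·3.00×10^8)/3.986×10^-19 = 4.99×10^-7 m = 499 nm.

λ = 499 nm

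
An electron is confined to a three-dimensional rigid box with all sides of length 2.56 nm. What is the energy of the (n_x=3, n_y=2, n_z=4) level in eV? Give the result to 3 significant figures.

For a 3D rectangular well E = (h²/8m_e)·Σ n_i²/L_i² = (6.626×10^-34)²/(8·9.109×10^-31) · [3²/(2.56 nm)² + 2²/(2.56 nm)² + 4²/(2.56 nm)²].
Evaluating gives E = 2.666×10^-19 J = 1.66 eV.

E = 1.66 eV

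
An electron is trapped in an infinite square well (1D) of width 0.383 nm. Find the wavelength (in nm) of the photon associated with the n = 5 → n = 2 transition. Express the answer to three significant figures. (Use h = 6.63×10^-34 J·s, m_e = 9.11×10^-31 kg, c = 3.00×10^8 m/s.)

E_1 = h²/(8m_eL²) = 4.112×10^-19 J, so ΔE = (5² − 2²)E_1 = 8.635×10^-18 J.
λ = hc/ΔE = (6.63×10^-34·3.00×10^8)/8.635×10^-18 = 2.30×10^-8 m = 23.0 nm.

λ = 23.0 nm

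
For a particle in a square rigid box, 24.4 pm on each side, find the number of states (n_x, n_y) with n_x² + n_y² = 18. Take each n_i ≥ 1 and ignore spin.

degeneracy = 1

The level has n_x² + n_y² = 18. The ordered positive-integer solutions are (3, 3).
That gives 1 state.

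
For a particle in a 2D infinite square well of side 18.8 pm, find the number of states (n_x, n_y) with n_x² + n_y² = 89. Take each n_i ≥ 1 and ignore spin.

degeneracy = 2

The level has n_x² + n_y² = 89. The ordered positive-integer solutions are (5, 8), (8, 5).
That gives 2 states.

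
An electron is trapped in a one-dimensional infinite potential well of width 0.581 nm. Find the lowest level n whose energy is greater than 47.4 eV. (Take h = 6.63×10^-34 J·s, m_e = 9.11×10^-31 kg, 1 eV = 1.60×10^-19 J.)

E_1 = h²/(8m_eL²) = 1.787×10^-19 J = 1.117 eV.
Need n² > 47.4/1.117 = 42.44, i.e. n > 6.515.
The smallest integer satisfying this is n = 7.

n = 7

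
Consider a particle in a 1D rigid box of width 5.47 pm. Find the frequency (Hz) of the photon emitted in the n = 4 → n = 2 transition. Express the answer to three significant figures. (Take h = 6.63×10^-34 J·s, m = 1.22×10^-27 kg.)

E_1 = h²/(8mL²) = 1.505×10^-18 J and ΔE = (4² − 2²)E_1 = 1.806×10^-17 J.
f = ΔE/h = 1.806×10^-17/6.63×10^-34 = 2.72×10^16 Hz.

f = 2.72×10^16 Hz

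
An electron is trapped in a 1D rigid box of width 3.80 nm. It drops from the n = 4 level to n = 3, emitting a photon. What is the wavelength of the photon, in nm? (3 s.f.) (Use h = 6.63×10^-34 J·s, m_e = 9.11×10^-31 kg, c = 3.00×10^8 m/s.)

λ = 6.80×10^3 nm

E_1 = h²/(8m_eL²) = 4.177×10^-21 J, so ΔE = (4² − 3²)E_1 = 2.924×10^-20 J.
λ = hc/ΔE = (6.63×10^-34·3.00×10^8)/2.924×10^-20 = 6.80×10^-6 m = 6.80×10^3 nm.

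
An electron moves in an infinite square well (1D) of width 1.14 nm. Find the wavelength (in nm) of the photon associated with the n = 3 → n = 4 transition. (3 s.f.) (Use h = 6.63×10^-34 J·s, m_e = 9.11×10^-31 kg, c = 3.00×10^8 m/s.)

λ = 612 nm

E_1 = h²/(8m_eL²) = 4.641×10^-20 J, so ΔE = (4² − 3²)E_1 = 3.249×10^-19 J.
λ = hc/ΔE = (6.63×10^-34·3.00×10^8)/3.249×10^-19 = 6.12×10^-7 m = 612 nm.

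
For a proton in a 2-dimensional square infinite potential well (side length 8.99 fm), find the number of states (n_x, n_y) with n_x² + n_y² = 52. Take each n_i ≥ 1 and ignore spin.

degeneracy = 2

The level has n_x² + n_y² = 52. The ordered positive-integer solutions are (4, 6), (6, 4).
That gives 2 states.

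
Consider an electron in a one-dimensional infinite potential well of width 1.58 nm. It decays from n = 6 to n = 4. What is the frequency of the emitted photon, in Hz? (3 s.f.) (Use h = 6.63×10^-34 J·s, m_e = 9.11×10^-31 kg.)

E_1 = h²/(8m_eL²) = 2.416×10^-20 J and ΔE = (6² − 4²)E_1 = 4.832×10^-19 J.
f = ΔE/h = 4.832×10^-19/6.63×10^-34 = 7.29×10^14 Hz.

f = 7.29×10^14 Hz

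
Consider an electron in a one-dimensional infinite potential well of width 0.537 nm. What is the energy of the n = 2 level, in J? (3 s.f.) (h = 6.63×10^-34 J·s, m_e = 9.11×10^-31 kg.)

For an infinite well E_n = n²h²/(8m_eL²), so E_1 = h²/(8m_eL²) = (6.63×10^-34)²/(8·9.11×10^-31·(5.37×10^-10 m)²) = 2.092×10^-19 J.
Then E_2 = 2²·E_1 = 4·2.092×10^-19 J = 8.37×10^-19 J.

E_2 = 8.37×10^-19 J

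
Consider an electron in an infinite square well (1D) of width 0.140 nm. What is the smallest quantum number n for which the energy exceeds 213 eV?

E_1 = h²/(8m_eL²) = 3.074×10^-18 J = 19.19 eV.
Need n² > 213/19.19 = 11.10, i.e. n > 3.332.
The smallest integer satisfying this is n = 4.

n = 4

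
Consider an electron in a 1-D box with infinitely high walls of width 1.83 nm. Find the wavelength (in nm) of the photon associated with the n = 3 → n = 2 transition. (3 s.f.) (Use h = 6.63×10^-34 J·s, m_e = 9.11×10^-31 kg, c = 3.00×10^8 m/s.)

λ = 2.21×10^3 nm

E_1 = h²/(8m_eL²) = 1.801×10^-20 J, so ΔE = (3² − 2²)E_1 = 9.005×10^-20 J.
λ = hc/ΔE = (6.63×10^-34·3.00×10^8)/9.005×10^-20 = 2.21×10^-6 m = 2.21×10^3 nm.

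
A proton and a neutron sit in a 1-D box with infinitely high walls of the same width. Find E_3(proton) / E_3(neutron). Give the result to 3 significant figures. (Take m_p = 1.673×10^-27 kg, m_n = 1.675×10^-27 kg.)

1.00

E_n ∝ 1/m at fixed n and L, so the ratio is m_n/m_p = 1.675×10^-27/1.673×10^-27 = 1.00.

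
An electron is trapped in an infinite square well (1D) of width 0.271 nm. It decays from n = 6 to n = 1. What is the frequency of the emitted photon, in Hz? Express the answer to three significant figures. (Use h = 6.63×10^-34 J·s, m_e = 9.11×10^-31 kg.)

f = 4.34×10^16 Hz

E_1 = h²/(8m_eL²) = 8.213×10^-19 J and ΔE = (6² − 1²)E_1 = 2.875×10^-17 J.
f = ΔE/h = 2.875×10^-17/6.63×10^-34 = 4.34×10^16 Hz.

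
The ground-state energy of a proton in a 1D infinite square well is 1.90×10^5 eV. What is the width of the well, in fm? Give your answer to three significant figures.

From E_n = n²h²/(8m_pL²), L = n·h/√(8m_pE_n).
E_1 = 1.90×10^5 eV = 3.044×10^-14 J, so L = 1·6.626×10^-34/√(8·1.673×10^-27·3.044×10^-14) = 3.28×10^-14 m = 32.8 fm.

L = 32.8 fm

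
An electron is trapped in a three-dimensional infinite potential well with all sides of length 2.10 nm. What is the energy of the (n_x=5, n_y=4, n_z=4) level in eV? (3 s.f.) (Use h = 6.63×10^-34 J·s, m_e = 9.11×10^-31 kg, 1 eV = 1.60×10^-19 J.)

E = 4.87 eV

For a 3D rectangular well E = (h²/8m_e)·Σ n_i²/L_i² = (6.63×10^-34)²/(8·9.11×10^-31) · [5²/(2.10 nm)² + 4²/(2.10 nm)² + 4²/(2.10 nm)²].
Evaluating gives E = 7.796×10^-19 J = 4.87 eV.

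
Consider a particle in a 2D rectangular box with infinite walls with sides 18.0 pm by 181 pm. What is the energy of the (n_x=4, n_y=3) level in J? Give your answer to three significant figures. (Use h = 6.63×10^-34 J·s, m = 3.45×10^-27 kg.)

For a 2D rectangular well E = (h²/8m)·Σ n_i²/L_i² = (6.63×10^-34)²/(8·3.45×10^-27) · [4²/(18.0 pm)² + 3²/(181 pm)²].
Evaluating gives E = 7.91×10^-19 J.

E = 7.91×10^-19 J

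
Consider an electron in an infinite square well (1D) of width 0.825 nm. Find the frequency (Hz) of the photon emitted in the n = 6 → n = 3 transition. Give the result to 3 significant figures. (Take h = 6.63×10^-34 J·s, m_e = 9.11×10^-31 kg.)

E_1 = h²/(8m_eL²) = 8.862×10^-20 J and ΔE = (6² − 3²)E_1 = 2.393×10^-18 J.
f = ΔE/h = 2.393×10^-18/6.63×10^-34 = 3.61×10^15 Hz.

f = 3.61×10^15 Hz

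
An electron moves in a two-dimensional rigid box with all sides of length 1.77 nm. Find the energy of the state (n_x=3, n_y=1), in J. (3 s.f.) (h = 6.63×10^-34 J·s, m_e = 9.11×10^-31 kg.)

E = 1.93×10^-19 J

For a 2D rectangular well E = (h²/8m_e)·Σ n_i²/L_i² = (6.63×10^-34)²/(8·9.11×10^-31) · [3²/(1.77 nm)² + 1²/(1.77 nm)²].
Evaluating gives E = 1.93×10^-19 J.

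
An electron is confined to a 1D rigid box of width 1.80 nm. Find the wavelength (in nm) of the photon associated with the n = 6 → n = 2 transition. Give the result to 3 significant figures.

E_1 = h²/(8m_eL²) = 1.860×10^-20 J, so ΔE = (6² − 2²)E_1 = 5.952×10^-19 J.
λ = hc/ΔE = (6.626×10^-34·2.998×10^8)/5.952×10^-19 = 3.34×10^-7 m = 334 nm.

λ = 334 nm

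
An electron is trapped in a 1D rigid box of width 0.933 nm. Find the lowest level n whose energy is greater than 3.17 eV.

E_1 = h²/(8m_eL²) = 6.921×10^-20 J = 0.4320 eV.
Need n² > 3.17/0.4320 = 7.338, i.e. n > 2.709.
The smallest integer satisfying this is n = 3.

n = 3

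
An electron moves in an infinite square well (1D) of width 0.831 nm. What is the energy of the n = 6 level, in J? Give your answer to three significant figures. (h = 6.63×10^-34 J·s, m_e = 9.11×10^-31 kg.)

E_6 = 3.14×10^-18 J

For an infinite well E_n = n²h²/(8m_eL²), so E_1 = h²/(8m_eL²) = (6.63×10^-34)²/(8·9.11×10^-31·(8.31×10^-10 m)²) = 8.734×10^-20 J.
Then E_6 = 6²·E_1 = 36·8.734×10^-20 J = 3.14×10^-18 J.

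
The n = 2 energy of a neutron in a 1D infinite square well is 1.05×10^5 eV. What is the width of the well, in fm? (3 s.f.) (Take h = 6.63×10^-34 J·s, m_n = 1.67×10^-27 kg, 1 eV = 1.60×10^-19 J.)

From E_n = n²h²/(8m_nL²), L = n·h/√(8m_nE_n).
E_2 = 1.05×10^5 eV = 1.680×10^-14 J, so L = 2·6.63×10^-34/√(8·1.67×10^-27·1.680×10^-14) = 8.85×10^-14 m = 88.5 fm.

L = 88.5 fm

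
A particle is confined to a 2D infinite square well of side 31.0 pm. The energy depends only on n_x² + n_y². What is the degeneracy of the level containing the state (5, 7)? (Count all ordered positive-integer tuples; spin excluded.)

degeneracy = 2

The level has n_x² + n_y² = 74. The ordered positive-integer solutions are (5, 7), (7, 5).
That gives 2 states.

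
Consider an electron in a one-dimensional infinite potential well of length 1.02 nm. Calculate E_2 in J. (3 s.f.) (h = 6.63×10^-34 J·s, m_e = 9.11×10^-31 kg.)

For an infinite well E_n = n²h²/(8m_eL²), so E_1 = h²/(8m_eL²) = (6.63×10^-34)²/(8·9.11×10^-31·(1.02×10^-9 m)²) = 5.797×10^-20 J.
Then E_2 = 2²·E_1 = 4·5.797×10^-20 J = 2.32×10^-19 J.

E_2 = 2.32×10^-19 J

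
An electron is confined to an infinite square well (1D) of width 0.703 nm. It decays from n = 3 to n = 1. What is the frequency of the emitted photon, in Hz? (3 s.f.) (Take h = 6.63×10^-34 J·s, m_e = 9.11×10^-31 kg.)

E_1 = h²/(8m_eL²) = 1.220×10^-19 J and ΔE = (3² − 1²)E_1 = 9.760×10^-19 J.
f = ΔE/h = 9.760×10^-19/6.63×10^-34 = 1.47×10^15 Hz.

f = 1.47×10^15 Hz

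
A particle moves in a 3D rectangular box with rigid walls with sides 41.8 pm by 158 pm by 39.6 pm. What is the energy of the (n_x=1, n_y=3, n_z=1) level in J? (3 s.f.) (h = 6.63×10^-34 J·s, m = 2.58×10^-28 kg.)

E = 3.34×10^-19 J

For a 3D rectangular well E = (h²/8m)·Σ n_i²/L_i² = (6.63×10^-34)²/(8·2.58×10^-28) · [1²/(41.8 pm)² + 3²/(158 pm)² + 1²/(39.6 pm)²].
Evaluating gives E = 3.34×10^-19 J.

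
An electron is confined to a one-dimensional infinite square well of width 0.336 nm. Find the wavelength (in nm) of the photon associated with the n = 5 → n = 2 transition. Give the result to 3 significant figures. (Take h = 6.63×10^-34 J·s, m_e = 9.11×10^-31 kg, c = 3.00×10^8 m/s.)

E_1 = h²/(8m_eL²) = 5.342×10^-19 J, so ΔE = (5² − 2²)E_1 = 1.122×10^-17 J.
λ = hc/ΔE = (6.63×10^-34·3.00×10^8)/1.122×10^-17 = 1.77×10^-8 m = 17.7 nm.

λ = 17.7 nm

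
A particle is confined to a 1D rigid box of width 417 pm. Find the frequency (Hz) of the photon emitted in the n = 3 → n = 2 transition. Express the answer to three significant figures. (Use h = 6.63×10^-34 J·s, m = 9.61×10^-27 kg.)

E_1 = h²/(8mL²) = 3.288×10^-23 J and ΔE = (3² − 2²)E_1 = 1.644×10^-22 J.
f = ΔE/h = 1.644×10^-22/6.63×10^-34 = 2.48×10^11 Hz.

f = 2.48×10^11 Hz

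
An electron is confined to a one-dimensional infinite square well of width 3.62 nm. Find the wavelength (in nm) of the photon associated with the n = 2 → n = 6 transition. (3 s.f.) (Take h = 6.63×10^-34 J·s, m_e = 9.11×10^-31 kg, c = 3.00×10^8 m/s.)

E_1 = h²/(8m_eL²) = 4.603×10^-21 J, so ΔE = (6² − 2²)E_1 = 1.473×10^-19 J.
λ = hc/ΔE = (6.63×10^-34·3.00×10^8)/1.473×10^-19 = 1.35×10^-6 m = 1.35×10^3 nm.

λ = 1.35×10^3 nm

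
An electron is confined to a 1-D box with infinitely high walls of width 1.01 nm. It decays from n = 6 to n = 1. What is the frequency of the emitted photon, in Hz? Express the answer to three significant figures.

f = 3.12×10^15 Hz

E_1 = h²/(8m_eL²) = 5.906×10^-20 J and ΔE = (6² − 1²)E_1 = 2.067×10^-18 J.
f = ΔE/h = 2.067×10^-18/6.626×10^-34 = 3.12×10^15 Hz.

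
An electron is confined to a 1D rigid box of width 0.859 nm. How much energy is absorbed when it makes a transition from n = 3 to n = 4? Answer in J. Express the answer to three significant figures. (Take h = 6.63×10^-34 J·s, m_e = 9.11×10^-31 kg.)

E_1 = h²/(8m_eL²) = 8.174×10^-20 J.
|ΔE| = |3² − 4²|·E_1 = 7·8.174×10^-20 J = 5.72×10^-19 J.

|ΔE| = 5.72×10^-19 J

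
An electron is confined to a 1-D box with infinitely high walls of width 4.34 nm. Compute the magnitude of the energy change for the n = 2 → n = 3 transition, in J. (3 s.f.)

|ΔE| = 1.60×10^-20 J

E_1 = h²/(8m_eL²) = 3.199×10^-21 J.
|ΔE| = |2² − 3²|·E_1 = 5·3.199×10^-21 J = 1.60×10^-20 J.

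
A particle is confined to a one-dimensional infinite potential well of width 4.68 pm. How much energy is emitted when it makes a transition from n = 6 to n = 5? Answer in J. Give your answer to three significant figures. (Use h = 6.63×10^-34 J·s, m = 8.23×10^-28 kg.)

|ΔE| = 3.35×10^-17 J

E_1 = h²/(8mL²) = 3.048×10^-18 J.
|ΔE| = |6² − 5²|·E_1 = 11·3.048×10^-18 J = 3.35×10^-17 J.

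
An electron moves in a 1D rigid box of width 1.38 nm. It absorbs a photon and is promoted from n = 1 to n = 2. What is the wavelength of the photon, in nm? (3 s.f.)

E_1 = h²/(8m_eL²) = 3.164×10^-20 J, so ΔE = (2² − 1²)E_1 = 9.492×10^-20 J.
λ = hc/ΔE = (6.626×10^-34·2.998×10^8)/9.492×10^-20 = 2.09×10^-6 m = 2.09×10^3 nm.

λ = 2.09×10^3 nm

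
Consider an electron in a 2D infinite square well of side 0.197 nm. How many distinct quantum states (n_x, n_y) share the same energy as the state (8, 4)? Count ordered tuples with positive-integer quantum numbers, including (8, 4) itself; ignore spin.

degeneracy = 2

The level has n_x² + n_y² = 80. The ordered positive-integer solutions are (4, 8), (8, 4).
That gives 2 states.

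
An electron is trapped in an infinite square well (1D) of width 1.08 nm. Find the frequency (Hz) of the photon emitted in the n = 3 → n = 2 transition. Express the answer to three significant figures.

f = 3.90×10^14 Hz

E_1 = h²/(8m_eL²) = 5.165×10^-20 J and ΔE = (3² − 2²)E_1 = 2.583×10^-19 J.
f = ΔE/h = 2.583×10^-19/6.626×10^-34 = 3.90×10^14 Hz.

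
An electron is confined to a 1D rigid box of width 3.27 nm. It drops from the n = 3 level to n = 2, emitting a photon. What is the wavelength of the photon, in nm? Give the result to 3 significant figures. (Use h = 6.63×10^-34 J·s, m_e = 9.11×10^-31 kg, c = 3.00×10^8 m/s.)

E_1 = h²/(8m_eL²) = 5.641×10^-21 J, so ΔE = (3² − 2²)E_1 = 2.820×10^-20 J.
λ = hc/ΔE = (6.63×10^-34·3.00×10^8)/2.820×10^-20 = 7.05×10^-6 m = 7.05×10^3 nm.

λ = 7.05×10^3 nm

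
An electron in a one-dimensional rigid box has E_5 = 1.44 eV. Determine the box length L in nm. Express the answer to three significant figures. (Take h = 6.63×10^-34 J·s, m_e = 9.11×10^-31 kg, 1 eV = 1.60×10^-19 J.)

L = 2.56 nm

From E_n = n²h²/(8m_eL²), L = n·h/√(8m_eE_n).
E_5 = 1.44 eV = 2.304×10^-19 J, so L = 5·6.63×10^-34/√(8·9.11×10^-31·2.304×10^-19) = 2.56×10^-9 m = 2.56 nm.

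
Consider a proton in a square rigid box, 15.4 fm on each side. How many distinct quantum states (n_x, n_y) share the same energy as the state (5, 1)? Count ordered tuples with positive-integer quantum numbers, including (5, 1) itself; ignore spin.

The level has n_x² + n_y² = 26. The ordered positive-integer solutions are (1, 5), (5, 1).
That gives 2 states.

degeneracy = 2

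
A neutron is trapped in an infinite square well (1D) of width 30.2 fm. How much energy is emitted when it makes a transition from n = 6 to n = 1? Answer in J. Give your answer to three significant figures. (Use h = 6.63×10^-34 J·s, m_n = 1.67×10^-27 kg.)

|ΔE| = 1.26×10^-12 J

E_1 = h²/(8m_nL²) = 3.608×10^-14 J.
|ΔE| = |6² − 1²|·E_1 = 35·3.608×10^-14 J = 1.26×10^-12 J.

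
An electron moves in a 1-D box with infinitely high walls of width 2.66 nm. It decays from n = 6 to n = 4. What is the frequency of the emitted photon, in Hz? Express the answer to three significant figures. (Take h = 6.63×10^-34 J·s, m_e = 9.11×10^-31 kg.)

E_1 = h²/(8m_eL²) = 8.524×10^-21 J and ΔE = (6² − 4²)E_1 = 1.705×10^-19 J.
f = ΔE/h = 1.705×10^-19/6.63×10^-34 = 2.57×10^14 Hz.

f = 2.57×10^14 Hz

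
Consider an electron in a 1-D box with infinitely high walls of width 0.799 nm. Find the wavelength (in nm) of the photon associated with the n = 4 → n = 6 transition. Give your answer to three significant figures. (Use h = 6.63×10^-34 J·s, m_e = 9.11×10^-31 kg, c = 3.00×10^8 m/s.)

λ = 105 nm

E_1 = h²/(8m_eL²) = 9.448×10^-20 J, so ΔE = (6² − 4²)E_1 = 1.890×10^-18 J.
λ = hc/ΔE = (6.63×10^-34·3.00×10^8)/1.890×10^-18 = 1.05×10^-7 m = 105 nm.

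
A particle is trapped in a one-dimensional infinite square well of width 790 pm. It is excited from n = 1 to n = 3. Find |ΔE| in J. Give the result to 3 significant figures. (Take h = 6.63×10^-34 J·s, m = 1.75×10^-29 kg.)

|ΔE| = 4.02×10^-20 J

E_1 = h²/(8mL²) = 5.031×10^-21 J.
|ΔE| = |1² − 3²|·E_1 = 8·5.031×10^-21 J = 4.02×10^-20 J.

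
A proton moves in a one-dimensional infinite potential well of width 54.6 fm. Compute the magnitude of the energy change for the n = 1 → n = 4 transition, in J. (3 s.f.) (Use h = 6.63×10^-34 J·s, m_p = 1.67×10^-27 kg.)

|ΔE| = 1.66×10^-13 J

E_1 = h²/(8m_pL²) = 1.104×10^-14 J.
|ΔE| = |1² − 4²|·E_1 = 15·1.104×10^-14 J = 1.66×10^-13 J.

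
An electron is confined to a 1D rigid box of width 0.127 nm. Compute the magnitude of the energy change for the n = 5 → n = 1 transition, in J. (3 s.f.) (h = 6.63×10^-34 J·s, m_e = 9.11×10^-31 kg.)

|ΔE| = 8.97×10^-17 J

E_1 = h²/(8m_eL²) = 3.739×10^-18 J.
|ΔE| = |5² − 1²|·E_1 = 24·3.739×10^-18 J = 8.97×10^-17 J.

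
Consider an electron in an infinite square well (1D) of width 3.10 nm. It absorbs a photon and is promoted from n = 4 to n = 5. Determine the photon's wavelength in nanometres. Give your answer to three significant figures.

λ = 3.52×10^3 nm

E_1 = h²/(8m_eL²) = 6.269×10^-21 J, so ΔE = (5² − 4²)E_1 = 5.642×10^-20 J.
λ = hc/ΔE = (6.626×10^-34·2.998×10^8)/5.642×10^-20 = 3.52×10^-6 m = 3.52×10^3 nm.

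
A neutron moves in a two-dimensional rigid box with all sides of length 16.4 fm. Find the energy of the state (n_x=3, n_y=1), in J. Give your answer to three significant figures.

For a 2D rectangular well E = (h²/8m_n)·Σ n_i²/L_i² = (6.626×10^-34)²/(8·1.675×10^-27) · [3²/(16.4 fm)² + 1²/(16.4 fm)²].
Evaluating gives E = 1.22×10^-12 J.

E = 1.22×10^-12 J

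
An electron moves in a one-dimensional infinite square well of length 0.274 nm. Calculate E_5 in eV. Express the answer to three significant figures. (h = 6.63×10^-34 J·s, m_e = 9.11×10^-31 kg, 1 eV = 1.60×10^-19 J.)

E_5 = 126 eV

For an infinite well E_n = n²h²/(8m_eL²), so E_1 = h²/(8m_eL²) = (6.63×10^-34)²/(8·9.11×10^-31·(2.74×10^-10 m)²) = 8.034×10^-19 J.
Then E_5 = 5²·E_1 = 25·8.034×10^-19 J = 2.009×10^-17 J.
Converting, E_5 = 2.009×10^-17 J / (1.60×10^-19 J/eV) = 126 eV.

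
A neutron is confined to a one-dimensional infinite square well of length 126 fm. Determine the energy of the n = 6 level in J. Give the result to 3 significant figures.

For an infinite well E_n = n²h²/(8m_nL²), so E_1 = h²/(8m_nL²) = (6.626×10^-34)²/(8·1.675×10^-27·(1.26×10^-13 m)²) = 2.064×10^-15 J.
Then E_6 = 6²·E_1 = 36·2.064×10^-15 J = 7.43×10^-14 J.

E_6 = 7.43×10^-14 J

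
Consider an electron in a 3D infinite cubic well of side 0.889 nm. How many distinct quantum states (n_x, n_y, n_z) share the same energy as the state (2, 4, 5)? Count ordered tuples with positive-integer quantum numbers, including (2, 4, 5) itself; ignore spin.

The level has n_x² + n_y² + n_z² = 45. The ordered positive-integer solutions are (2, 4, 5), (2, 5, 4), (4, 2, 5), (4, 5, 2), (5, 2, 4), (5, 4, 2).
That gives 6 states.

degeneracy = 6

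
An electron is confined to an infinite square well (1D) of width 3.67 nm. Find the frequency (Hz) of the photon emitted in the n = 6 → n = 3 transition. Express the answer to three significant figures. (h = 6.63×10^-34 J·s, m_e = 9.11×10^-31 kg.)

f = 1.82×10^14 Hz

E_1 = h²/(8m_eL²) = 4.478×10^-21 J and ΔE = (6² − 3²)E_1 = 1.209×10^-19 J.
f = ΔE/h = 1.209×10^-19/6.63×10^-34 = 1.82×10^14 Hz.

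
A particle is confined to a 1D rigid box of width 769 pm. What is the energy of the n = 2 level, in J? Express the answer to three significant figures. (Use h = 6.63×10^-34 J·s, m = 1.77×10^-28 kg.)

For an infinite well E_n = n²h²/(8mL²), so E_1 = h²/(8mL²) = (6.63×10^-34)²/(8·1.77×10^-28·(7.69×10^-10 m)²) = 5.249×10^-22 J.
Then E_2 = 2²·E_1 = 4·5.249×10^-22 J = 2.10×10^-21 J.

E_2 = 2.10×10^-21 J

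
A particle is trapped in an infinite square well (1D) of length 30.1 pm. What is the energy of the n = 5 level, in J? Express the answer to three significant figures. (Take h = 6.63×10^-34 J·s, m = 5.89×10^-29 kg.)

For an infinite well E_n = n²h²/(8mL²), so E_1 = h²/(8mL²) = (6.63×10^-34)²/(8·5.89×10^-29·(3.01×10^-11 m)²) = 1.030×10^-18 J.
Then E_5 = 5²·E_1 = 25·1.030×10^-18 J = 2.57×10^-17 J.

E_5 = 2.57×10^-17 J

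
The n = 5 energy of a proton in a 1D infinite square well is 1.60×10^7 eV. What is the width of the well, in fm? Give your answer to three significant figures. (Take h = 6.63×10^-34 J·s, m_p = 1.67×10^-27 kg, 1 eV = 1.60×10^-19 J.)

L = 17.9 fm

From E_n = n²h²/(8m_pL²), L = n·h/√(8m_pE_n).
E_5 = 1.60×10^7 eV = 2.560×10^-12 J, so L = 5·6.63×10^-34/√(8·1.67×10^-27·2.560×10^-12) = 1.79×10^-14 m = 17.9 fm.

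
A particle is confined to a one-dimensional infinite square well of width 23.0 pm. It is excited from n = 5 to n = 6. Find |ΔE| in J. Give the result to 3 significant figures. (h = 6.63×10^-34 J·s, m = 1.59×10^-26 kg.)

E_1 = h²/(8mL²) = 6.533×10^-21 J.
|ΔE| = |5² − 6²|·E_1 = 11·6.533×10^-21 J = 7.19×10^-20 J.

|ΔE| = 7.19×10^-20 J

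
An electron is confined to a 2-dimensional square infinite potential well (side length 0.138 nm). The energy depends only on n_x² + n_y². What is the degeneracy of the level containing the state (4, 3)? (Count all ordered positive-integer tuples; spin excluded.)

degeneracy = 2

The level has n_x² + n_y² = 25. The ordered positive-integer solutions are (3, 4), (4, 3).
That gives 2 states.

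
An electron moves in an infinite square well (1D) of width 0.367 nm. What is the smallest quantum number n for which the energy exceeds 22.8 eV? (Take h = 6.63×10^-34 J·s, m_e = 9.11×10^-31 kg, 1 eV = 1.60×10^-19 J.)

E_1 = h²/(8m_eL²) = 4.478×10^-19 J = 2.799 eV.
Need n² > 22.8/2.799 = 8.146, i.e. n > 2.854.
The smallest integer satisfying this is n = 3.

n = 3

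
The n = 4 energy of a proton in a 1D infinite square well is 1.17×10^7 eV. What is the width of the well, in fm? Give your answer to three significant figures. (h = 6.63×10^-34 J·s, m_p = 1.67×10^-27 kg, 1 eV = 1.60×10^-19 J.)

L = 16.8 fm

From E_n = n²h²/(8m_pL²), L = n·h/√(8m_pE_n).
E_4 = 1.17×10^7 eV = 1.872×10^-12 J, so L = 4·6.63×10^-34/√(8·1.67×10^-27·1.872×10^-12) = 1.68×10^-14 m = 16.8 fm.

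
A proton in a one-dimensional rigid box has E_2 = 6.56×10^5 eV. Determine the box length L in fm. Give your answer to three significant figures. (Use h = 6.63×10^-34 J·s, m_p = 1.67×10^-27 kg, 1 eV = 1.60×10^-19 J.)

From E_n = n²h²/(8m_pL²), L = n·h/√(8m_pE_n).
E_2 = 6.56×10^5 eV = 1.050×10^-13 J, so L = 2·6.63×10^-34/√(8·1.67×10^-27·1.050×10^-13) = 3.54×10^-14 m = 35.4 fm.

L = 35.4 fm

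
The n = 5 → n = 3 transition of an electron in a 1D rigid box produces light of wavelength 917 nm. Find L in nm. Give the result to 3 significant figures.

L = 2.11 nm

The photon carries ΔE = hc/λ = 6.626×10^-34·2.998×10^8/9.17×10^-7 m = 2.166×10^-19 J.
Since ΔE = (5² − 3²)E_1, E_1 = 1.354×10^-20 J, and L = h/√(8m_eE_1) = 2.11×10^-9 m = 2.11 nm.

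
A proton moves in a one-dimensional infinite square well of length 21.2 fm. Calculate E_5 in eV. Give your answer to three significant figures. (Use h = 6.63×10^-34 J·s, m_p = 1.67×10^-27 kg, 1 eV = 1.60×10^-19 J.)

For an infinite well E_n = n²h²/(8m_pL²), so E_1 = h²/(8m_pL²) = (6.63×10^-34)²/(8·1.67×10^-27·(2.12×10^-14 m)²) = 7.321×10^-14 J.
Then E_5 = 5²·E_1 = 25·7.321×10^-14 J = 1.830×10^-12 J.
Converting, E_5 = 1.830×10^-12 J / (1.60×10^-19 J/eV) = 1.14×10^7 eV.

E_5 = 1.14×10^7 eV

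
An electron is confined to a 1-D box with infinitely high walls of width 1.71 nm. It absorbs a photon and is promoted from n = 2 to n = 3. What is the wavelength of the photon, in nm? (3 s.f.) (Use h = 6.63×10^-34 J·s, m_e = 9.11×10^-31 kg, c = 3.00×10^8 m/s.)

E_1 = h²/(8m_eL²) = 2.063×10^-20 J, so ΔE = (3² − 2²)E_1 = 1.032×10^-19 J.
λ = hc/ΔE = (6.63×10^-34·3.00×10^8)/1.032×10^-19 = 1.93×10^-6 m = 1.93×10^3 nm.

λ = 1.93×10^3 nm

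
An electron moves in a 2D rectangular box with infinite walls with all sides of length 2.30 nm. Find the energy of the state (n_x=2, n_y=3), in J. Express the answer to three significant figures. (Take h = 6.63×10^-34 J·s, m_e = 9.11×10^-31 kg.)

For a 2D rectangular well E = (h²/8m_e)·Σ n_i²/L_i² = (6.63×10^-34)²/(8·9.11×10^-31) · [2²/(2.30 nm)² + 3²/(2.30 nm)²].
Evaluating gives E = 1.48×10^-19 J.

E = 1.48×10^-19 J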